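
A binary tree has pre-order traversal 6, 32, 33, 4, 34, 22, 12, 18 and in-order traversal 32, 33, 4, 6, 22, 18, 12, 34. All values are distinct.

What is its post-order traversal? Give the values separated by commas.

4, 33, 32, 18, 12, 22, 34, 6

The first element of pre-order is the root; it splits in-order into left and right subtrees.
Root 6: left subtree has 3 nodes {32, 33, 4}, right has 4 {22, 18, 12, 34}.
  Root 32: left subtree has 0 nodes { }, right has 2 {33, 4}.
    Root 33: left subtree has 0 nodes { }, right has 1 {4}.
  Root 34: left subtree has 3 nodes {22, 18, 12}, right has 0 { }.
    Root 22: left subtree has 0 nodes { }, right has 2 {18, 12}.
      Root 12: left subtree has 1 node {18}, right has 0 { }.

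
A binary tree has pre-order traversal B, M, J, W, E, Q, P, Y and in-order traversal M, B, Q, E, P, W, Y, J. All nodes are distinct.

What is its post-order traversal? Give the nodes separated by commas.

M, Q, P, E, Y, W, J, B

The first element of pre-order is the root; it splits in-order into left and right subtrees.
Root B: left subtree has 1 node {M}, right has 6 {Q, E, P, W, Y, J}.
  Root J: left subtree has 5 nodes {Q, E, P, W, Y}, right has 0 { }.
    Root W: left subtree has 3 nodes {Q, E, P}, right has 1 {Y}.
      Root E: left subtree has 1 node {Q}, right has 1 {P}.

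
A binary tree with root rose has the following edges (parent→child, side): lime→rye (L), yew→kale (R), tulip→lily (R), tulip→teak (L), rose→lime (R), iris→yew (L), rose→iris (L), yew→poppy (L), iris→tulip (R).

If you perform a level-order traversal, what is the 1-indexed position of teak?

9

Level-order visits nodes level by level from the root, left to right within each level.
Level 0: rose
Level 1: iris, lime
Level 2: yew, tulip, rye
Level 3: poppy, kale, teak, lily
Full level-order sequence: rose, iris, lime, yew, tulip, rye, poppy, kale, teak, lily.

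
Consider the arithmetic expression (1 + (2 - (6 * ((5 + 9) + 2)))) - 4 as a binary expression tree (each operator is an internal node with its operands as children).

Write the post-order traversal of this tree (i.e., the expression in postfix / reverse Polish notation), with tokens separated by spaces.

1 2 6 5 9 + 2 + * - + 4 -

Post-order on an expression tree gives postfix notation: for each operator, emit left operand, right operand, then the operator.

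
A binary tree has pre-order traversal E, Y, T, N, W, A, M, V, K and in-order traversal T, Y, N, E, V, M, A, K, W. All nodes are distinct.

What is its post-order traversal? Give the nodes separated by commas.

The first element of pre-order is the root; it splits in-order into left and right subtrees.
Root E: left subtree has 3 nodes {T, Y, N}, right has 5 {V, M, A, K, W}.
  Root Y: left subtree has 1 node {T}, right has 1 {N}.
  Root W: left subtree has 4 nodes {V, M, A, K}, right has 0 { }.
    Root A: left subtree has 2 nodes {V, M}, right has 1 {K}.
      Root M: left subtree has 1 node {V}, right has 0 { }.

T, N, Y, V, M, K, A, W, E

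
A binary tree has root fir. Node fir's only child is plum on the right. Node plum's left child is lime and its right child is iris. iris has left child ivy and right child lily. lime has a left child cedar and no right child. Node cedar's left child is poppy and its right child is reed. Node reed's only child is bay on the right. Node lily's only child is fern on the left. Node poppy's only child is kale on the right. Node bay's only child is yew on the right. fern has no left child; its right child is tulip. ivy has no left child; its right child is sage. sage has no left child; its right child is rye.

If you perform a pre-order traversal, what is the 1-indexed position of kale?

6

Pre-order visits the node, then its left subtree, then its right subtree.
Visit fir.
At fir: no left child.
At fir: go right to plum.
  Visit plum.
  At plum: go left to lime.
    Visit lime.
    At lime: go left to cedar.
      Visit cedar.
      At cedar: go left to poppy.
        Visit poppy.
        At poppy: no left child.
        At poppy: go right to kale.
          kale is a leaf — visit kale.
      At cedar: go right to reed.
        Visit reed.
        At reed: no left child.
        At reed: go right to bay.
          Visit bay.
          At bay: no left child.
          At bay: go right to yew.
            yew is a leaf — visit yew.
    At lime: no right child.
  At plum: go right to iris.
    Visit iris.
    At iris: go left to ivy.
      Visit ivy.
      At ivy: no left child.
      At ivy: go right to sage.
        Visit sage.
        At sage: no left child.
        At sage: go right to rye.
          rye is a leaf — visit rye.
    At iris: go right to lily.
      Visit lily.
      At lily: go left to fern.
        Visit fern.
        At fern: no left child.
        At fern: go right to tulip.
          tulip is a leaf — visit tulip.
      At lily: no right child.
Full pre-order sequence: fir, plum, lime, cedar, poppy, kale, reed, bay, yew, iris, ivy, sage, rye, lily, fern, tulip.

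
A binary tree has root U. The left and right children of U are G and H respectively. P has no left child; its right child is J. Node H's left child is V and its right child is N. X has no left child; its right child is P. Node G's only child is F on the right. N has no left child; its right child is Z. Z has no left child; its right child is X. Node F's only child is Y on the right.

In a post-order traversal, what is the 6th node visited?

P

Post-order visits the left subtree, then the right subtree, then the node.
At U: go left to G.
  At G: no left child.
  At G: go right to F.
    At F: no left child.
    At F: go right to Y.
      Y is a leaf — visit Y.
    Visit F.
  Visit G.
At U: go right to H.
  At H: go left to V.
    V is a leaf — visit V.
  At H: go right to N.
    At N: no left child.
    At N: go right to Z.
      At Z: no left child.
      At Z: go right to X.
        At X: no left child.
        At X: go right to P.
          At P: no left child.
          At P: go right to J.
            J is a leaf — visit J.
          Visit P.
        Visit X.
      Visit Z.
    Visit N.
  Visit H.
Visit U.
Full post-order sequence: Y, F, G, V, J, P, X, Z, N, H, U.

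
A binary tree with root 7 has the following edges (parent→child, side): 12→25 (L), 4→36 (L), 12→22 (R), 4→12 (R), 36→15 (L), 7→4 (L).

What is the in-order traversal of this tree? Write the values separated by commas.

15, 36, 4, 25, 12, 22, 7

In-order visits the left subtree, then the node, then the right subtree.
At 7: go left to 4.
  At 4: go left to 36.
    At 36: go left to 15.
      15 is a leaf — visit 15.
    Visit 36.
    At 36: no right child.
  Visit 4.
  At 4: go right to 12.
    At 12: go left to 25.
      25 is a leaf — visit 25.
    Visit 12.
    At 12: go right to 22.
      22 is a leaf — visit 22.
Visit 7.
At 7: no right child.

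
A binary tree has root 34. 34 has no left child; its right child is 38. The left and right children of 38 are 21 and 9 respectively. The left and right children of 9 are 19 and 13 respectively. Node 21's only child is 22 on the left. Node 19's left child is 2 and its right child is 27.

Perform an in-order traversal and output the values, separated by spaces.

In-order visits the left subtree, then the node, then the right subtree.
At 34: no left child.
Visit 34.
At 34: go right to 38.
  At 38: go left to 21.
    At 21: go left to 22.
      22 is a leaf — visit 22.
    Visit 21.
    At 21: no right child.
  Visit 38.
  At 38: go right to 9.
    At 9: go left to 19.
      At 19: go left to 2.
        2 is a leaf — visit 2.
      Visit 19.
      At 19: go right to 27.
        27 is a leaf — visit 27.
    Visit 9.
    At 9: go right to 13.
      13 is a leaf — visit 13.

34 22 21 38 2 19 27 9 13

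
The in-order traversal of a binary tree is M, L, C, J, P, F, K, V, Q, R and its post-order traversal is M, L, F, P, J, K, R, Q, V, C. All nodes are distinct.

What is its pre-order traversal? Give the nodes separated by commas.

The last element of post-order is the root; it splits in-order into left and right subtrees.
Root C: left subtree has 2 nodes {M, L}, right has 7 {J, P, F, K, V, Q, R}.
  Root L: left subtree has 1 node {M}, right has 0 { }.
  Root V: left subtree has 4 nodes {J, P, F, K}, right has 2 {Q, R}.
    Root K: left subtree has 3 nodes {J, P, F}, right has 0 { }.
      Root J: left subtree has 0 nodes { }, right has 2 {P, F}.
        Root P: left subtree has 0 nodes { }, right has 1 {F}.
    Root Q: left subtree has 0 nodes { }, right has 1 {R}.

C, L, M, V, K, J, P, F, Q, R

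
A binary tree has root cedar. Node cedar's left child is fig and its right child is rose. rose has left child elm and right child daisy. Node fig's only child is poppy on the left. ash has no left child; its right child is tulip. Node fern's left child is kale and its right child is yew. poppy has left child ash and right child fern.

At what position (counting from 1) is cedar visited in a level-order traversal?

Level-order visits nodes level by level from the root, left to right within each level.
Level 0: cedar
Level 1: fig, rose
Level 2: poppy, elm, daisy
Level 3: ash, fern
Level 4: tulip, kale, yew
Full level-order sequence: cedar, fig, rose, poppy, elm, daisy, ash, fern, tulip, kale, yew.

1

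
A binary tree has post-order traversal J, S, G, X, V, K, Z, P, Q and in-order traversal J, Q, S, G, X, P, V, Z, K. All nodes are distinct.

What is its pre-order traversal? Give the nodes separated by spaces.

The last element of post-order is the root; it splits in-order into left and right subtrees.
Root Q: left subtree has 1 node {J}, right has 7 {S, G, X, P, V, Z, K}.
  Root P: left subtree has 3 nodes {S, G, X}, right has 3 {V, Z, K}.
    Root X: left subtree has 2 nodes {S, G}, right has 0 { }.
      Root G: left subtree has 1 node {S}, right has 0 { }.
    Root Z: left subtree has 1 node {V}, right has 1 {K}.

Q J P X G S Z V K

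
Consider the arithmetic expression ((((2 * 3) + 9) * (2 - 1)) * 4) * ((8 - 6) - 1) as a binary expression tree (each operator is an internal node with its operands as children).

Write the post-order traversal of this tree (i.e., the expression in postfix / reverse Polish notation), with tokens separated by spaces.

2 3 * 9 + 2 1 - * 4 * 8 6 - 1 - *

Post-order on an expression tree gives postfix notation: for each operator, emit left operand, right operand, then the operator.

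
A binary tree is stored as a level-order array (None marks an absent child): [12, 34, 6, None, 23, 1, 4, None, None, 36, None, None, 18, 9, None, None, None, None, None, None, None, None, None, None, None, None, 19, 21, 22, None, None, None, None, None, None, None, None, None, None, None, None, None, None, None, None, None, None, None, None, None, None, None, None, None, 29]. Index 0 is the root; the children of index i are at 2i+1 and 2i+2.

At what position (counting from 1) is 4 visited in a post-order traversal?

11

Post-order visits the left subtree, then the right subtree, then the node.
At 12: go left to 34.
  At 34: no left child.
  At 34: go right to 23.
    At 23: go left to 36.
      36 is a leaf — visit 36.
    At 23: no right child.
    Visit 23.
  Visit 34.
At 12: go right to 6.
  At 6: go left to 1.
    At 1: no left child.
    At 1: go right to 18.
      At 18: no left child.
      At 18: go right to 19.
        At 19: no left child.
        At 19: go right to 29.
          29 is a leaf — visit 29.
        Visit 19.
      Visit 18.
    Visit 1.
  At 6: go right to 4.
    At 4: go left to 9.
      At 9: go left to 21.
        21 is a leaf — visit 21.
      At 9: go right to 22.
        22 is a leaf — visit 22.
      Visit 9.
    At 4: no right child.
    Visit 4.
  Visit 6.
Visit 12.
Full post-order sequence: 36, 23, 34, 29, 19, 18, 1, 21, 22, 9, 4, 6, 12.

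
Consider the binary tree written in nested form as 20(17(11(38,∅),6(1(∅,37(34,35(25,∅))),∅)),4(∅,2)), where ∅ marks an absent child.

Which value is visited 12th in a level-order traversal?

Level-order visits nodes level by level from the root, left to right within each level.
Level 0: 20
Level 1: 17, 4
Level 2: 11, 6, 2
Level 3: 38, 1
Level 4: 37
Level 5: 34, 35
Level 6: 25
Full level-order sequence: 20, 17, 4, 11, 6, 2, 38, 1, 37, 34, 35, 25.

25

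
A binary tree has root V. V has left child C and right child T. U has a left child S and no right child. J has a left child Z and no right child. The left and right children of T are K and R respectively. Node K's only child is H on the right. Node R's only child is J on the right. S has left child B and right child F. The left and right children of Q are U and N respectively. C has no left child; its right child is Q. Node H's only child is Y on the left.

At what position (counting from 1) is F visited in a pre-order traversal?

7

Pre-order visits the node, then its left subtree, then its right subtree.
Visit V.
At V: go left to C.
  Visit C.
  At C: no left child.
  At C: go right to Q.
    Visit Q.
    At Q: go left to U.
      Visit U.
      At U: go left to S.
        Visit S.
        At S: go left to B.
          B is a leaf — visit B.
        At S: go right to F.
          F is a leaf — visit F.
      At U: no right child.
    At Q: go right to N.
      N is a leaf — visit N.
At V: go right to T.
  Visit T.
  At T: go left to K.
    Visit K.
    At K: no left child.
    At K: go right to H.
      Visit H.
      At H: go left to Y.
        Y is a leaf — visit Y.
      At H: no right child.
  At T: go right to R.
    Visit R.
    At R: no left child.
    At R: go right to J.
      Visit J.
      At J: go left to Z.
        Z is a leaf — visit Z.
      At J: no right child.
Full pre-order sequence: V, C, Q, U, S, B, F, N, T, K, H, Y, R, J, Z.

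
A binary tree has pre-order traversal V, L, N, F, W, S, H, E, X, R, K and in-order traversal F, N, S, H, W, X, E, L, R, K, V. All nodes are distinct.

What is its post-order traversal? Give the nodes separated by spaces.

The first element of pre-order is the root; it splits in-order into left and right subtrees.
Root V: left subtree has 10 nodes {F, N, S, H, W, X, E, L, R, K}, right has 0 { }.
  Root L: left subtree has 7 nodes {F, N, S, H, W, X, E}, right has 2 {R, K}.
    Root N: left subtree has 1 node {F}, right has 5 {S, H, W, X, E}.
      Root W: left subtree has 2 nodes {S, H}, right has 2 {X, E}.
        Root S: left subtree has 0 nodes { }, right has 1 {H}.
        Root E: left subtree has 1 node {X}, right has 0 { }.
    Root R: left subtree has 0 nodes { }, right has 1 {K}.

F H S X E W N K R L V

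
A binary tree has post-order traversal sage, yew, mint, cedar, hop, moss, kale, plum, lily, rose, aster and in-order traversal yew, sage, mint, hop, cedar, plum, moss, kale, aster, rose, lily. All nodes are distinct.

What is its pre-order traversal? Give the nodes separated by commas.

The last element of post-order is the root; it splits in-order into left and right subtrees.
Root aster: left subtree has 8 nodes {yew, sage, mint, hop, cedar, plum, moss, kale}, right has 2 {rose, lily}.
  Root plum: left subtree has 5 nodes {yew, sage, mint, hop, cedar}, right has 2 {moss, kale}.
    Root hop: left subtree has 3 nodes {yew, sage, mint}, right has 1 {cedar}.
      Root mint: left subtree has 2 nodes {yew, sage}, right has 0 { }.
        Root yew: left subtree has 0 nodes { }, right has 1 {sage}.
    Root kale: left subtree has 1 node {moss}, right has 0 { }.
  Root rose: left subtree has 0 nodes { }, right has 1 {lily}.

aster, plum, hop, mint, yew, sage, cedar, kale, moss, rose, lily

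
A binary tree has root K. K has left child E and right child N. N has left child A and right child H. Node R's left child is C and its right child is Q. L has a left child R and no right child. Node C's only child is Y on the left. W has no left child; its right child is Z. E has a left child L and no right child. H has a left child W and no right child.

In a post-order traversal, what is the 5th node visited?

L

Post-order visits the left subtree, then the right subtree, then the node.
At K: go left to E.
  At E: go left to L.
    At L: go left to R.
      At R: go left to C.
        At C: go left to Y.
          Y is a leaf — visit Y.
        At C: no right child.
        Visit C.
      At R: go right to Q.
        Q is a leaf — visit Q.
      Visit R.
    At L: no right child.
    Visit L.
  At E: no right child.
  Visit E.
At K: go right to N.
  At N: go left to A.
    A is a leaf — visit A.
  At N: go right to H.
    At H: go left to W.
      At W: no left child.
      At W: go right to Z.
        Z is a leaf — visit Z.
      Visit W.
    At H: no right child.
    Visit H.
  Visit N.
Visit K.
Full post-order sequence: Y, C, Q, R, L, E, A, Z, W, H, N, K.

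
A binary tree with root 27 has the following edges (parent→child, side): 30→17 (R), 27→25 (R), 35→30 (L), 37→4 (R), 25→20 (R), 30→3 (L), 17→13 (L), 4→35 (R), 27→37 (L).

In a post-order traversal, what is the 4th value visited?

30

Post-order visits the left subtree, then the right subtree, then the node.
At 27: go left to 37.
  At 37: no left child.
  At 37: go right to 4.
    At 4: no left child.
    At 4: go right to 35.
      At 35: go left to 30.
        At 30: go left to 3.
          3 is a leaf — visit 3.
        At 30: go right to 17.
          At 17: go left to 13.
            13 is a leaf — visit 13.
          At 17: no right child.
          Visit 17.
        Visit 30.
      At 35: no right child.
      Visit 35.
    Visit 4.
  Visit 37.
At 27: go right to 25.
  At 25: no left child.
  At 25: go right to 20.
    20 is a leaf — visit 20.
  Visit 25.
Visit 27.
Full post-order sequence: 3, 13, 17, 30, 35, 4, 37, 20, 25, 27.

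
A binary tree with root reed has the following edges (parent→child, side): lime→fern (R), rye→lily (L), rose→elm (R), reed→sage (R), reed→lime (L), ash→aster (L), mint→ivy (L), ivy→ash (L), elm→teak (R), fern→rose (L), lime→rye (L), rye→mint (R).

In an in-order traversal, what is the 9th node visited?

In-order visits the left subtree, then the node, then the right subtree.
At reed: go left to lime.
  At lime: go left to rye.
    At rye: go left to lily.
      lily is a leaf — visit lily.
    Visit rye.
    At rye: go right to mint.
      At mint: go left to ivy.
        At ivy: go left to ash.
          At ash: go left to aster.
            aster is a leaf — visit aster.
          Visit ash.
          At ash: no right child.
        Visit ivy.
        At ivy: no right child.
      Visit mint.
      At mint: no right child.
  Visit lime.
  At lime: go right to fern.
    At fern: go left to rose.
      At rose: no left child.
      Visit rose.
      At rose: go right to elm.
        At elm: no left child.
        Visit elm.
        At elm: go right to teak.
          teak is a leaf — visit teak.
    Visit fern.
    At fern: no right child.
Visit reed.
At reed: go right to sage.
  sage is a leaf — visit sage.
Full in-order sequence: lily, rye, aster, ash, ivy, mint, lime, rose, elm, teak, fern, reed, sage.

elm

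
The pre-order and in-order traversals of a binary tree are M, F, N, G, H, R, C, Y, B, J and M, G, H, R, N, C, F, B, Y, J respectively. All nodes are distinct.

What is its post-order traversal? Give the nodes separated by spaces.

The first element of pre-order is the root; it splits in-order into left and right subtrees.
Root M: left subtree has 0 nodes { }, right has 9 {G, H, R, N, C, F, B, Y, J}.
  Root F: left subtree has 5 nodes {G, H, R, N, C}, right has 3 {B, Y, J}.
    Root N: left subtree has 3 nodes {G, H, R}, right has 1 {C}.
      Root G: left subtree has 0 nodes { }, right has 2 {H, R}.
        Root H: left subtree has 0 nodes { }, right has 1 {R}.
    Root Y: left subtree has 1 node {B}, right has 1 {J}.

R H G C N B J Y F M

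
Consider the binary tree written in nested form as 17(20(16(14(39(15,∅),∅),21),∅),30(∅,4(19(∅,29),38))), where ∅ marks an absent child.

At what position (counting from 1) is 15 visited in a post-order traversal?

1

Post-order visits the left subtree, then the right subtree, then the node.
At 17: go left to 20.
  At 20: go left to 16.
    At 16: go left to 14.
      At 14: go left to 39.
        At 39: go left to 15.
          15 is a leaf — visit 15.
        At 39: no right child.
        Visit 39.
      At 14: no right child.
      Visit 14.
    At 16: go right to 21.
      21 is a leaf — visit 21.
    Visit 16.
  At 20: no right child.
  Visit 20.
At 17: go right to 30.
  At 30: no left child.
  At 30: go right to 4.
    At 4: go left to 19.
      At 19: no left child.
      At 19: go right to 29.
        29 is a leaf — visit 29.
      Visit 19.
    At 4: go right to 38.
      38 is a leaf — visit 38.
    Visit 4.
  Visit 30.
Visit 17.
Full post-order sequence: 15, 39, 14, 21, 16, 20, 29, 19, 38, 4, 30, 17.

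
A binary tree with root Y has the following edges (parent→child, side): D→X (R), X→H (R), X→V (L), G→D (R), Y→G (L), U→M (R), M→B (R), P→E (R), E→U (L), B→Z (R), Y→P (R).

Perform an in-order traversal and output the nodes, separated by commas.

In-order visits the left subtree, then the node, then the right subtree.
At Y: go left to G.
  At G: no left child.
  Visit G.
  At G: go right to D.
    At D: no left child.
    Visit D.
    At D: go right to X.
      At X: go left to V.
        V is a leaf — visit V.
      Visit X.
      At X: go right to H.
        H is a leaf — visit H.
Visit Y.
At Y: go right to P.
  At P: no left child.
  Visit P.
  At P: go right to E.
    At E: go left to U.
      At U: no left child.
      Visit U.
      At U: go right to M.
        At M: no left child.
        Visit M.
        At M: go right to B.
          At B: no left child.
          Visit B.
          At B: go right to Z.
            Z is a leaf — visit Z.
    Visit E.
    At E: no right child.

G, D, V, X, H, Y, P, U, M, B, Z, E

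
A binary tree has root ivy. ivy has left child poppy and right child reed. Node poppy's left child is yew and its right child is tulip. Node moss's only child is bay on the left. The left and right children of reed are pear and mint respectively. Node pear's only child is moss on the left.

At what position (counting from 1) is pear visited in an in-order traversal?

In-order visits the left subtree, then the node, then the right subtree.
At ivy: go left to poppy.
  At poppy: go left to yew.
    yew is a leaf — visit yew.
  Visit poppy.
  At poppy: go right to tulip.
    tulip is a leaf — visit tulip.
Visit ivy.
At ivy: go right to reed.
  At reed: go left to pear.
    At pear: go left to moss.
      At moss: go left to bay.
        bay is a leaf — visit bay.
      Visit moss.
      At moss: no right child.
    Visit pear.
    At pear: no right child.
  Visit reed.
  At reed: go right to mint.
    mint is a leaf — visit mint.
Full in-order sequence: yew, poppy, tulip, ivy, bay, moss, pear, reed, mint.

7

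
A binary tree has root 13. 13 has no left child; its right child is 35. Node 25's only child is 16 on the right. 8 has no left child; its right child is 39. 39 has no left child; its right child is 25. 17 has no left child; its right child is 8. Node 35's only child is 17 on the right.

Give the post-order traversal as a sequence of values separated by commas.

16, 25, 39, 8, 17, 35, 13

Post-order visits the left subtree, then the right subtree, then the node.
At 13: no left child.
At 13: go right to 35.
  At 35: no left child.
  At 35: go right to 17.
    At 17: no left child.
    At 17: go right to 8.
      At 8: no left child.
      At 8: go right to 39.
        At 39: no left child.
        At 39: go right to 25.
          At 25: no left child.
          At 25: go right to 16.
            16 is a leaf — visit 16.
          Visit 25.
        Visit 39.
      Visit 8.
    Visit 17.
  Visit 35.
Visit 13.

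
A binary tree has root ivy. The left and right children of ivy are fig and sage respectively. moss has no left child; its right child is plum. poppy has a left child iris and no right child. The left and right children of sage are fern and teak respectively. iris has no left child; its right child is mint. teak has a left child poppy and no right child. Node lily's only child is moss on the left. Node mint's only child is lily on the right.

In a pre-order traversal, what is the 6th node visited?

Pre-order visits the node, then its left subtree, then its right subtree.
Visit ivy.
At ivy: go left to fig.
  fig is a leaf — visit fig.
At ivy: go right to sage.
  Visit sage.
  At sage: go left to fern.
    fern is a leaf — visit fern.
  At sage: go right to teak.
    Visit teak.
    At teak: go left to poppy.
      Visit poppy.
      At poppy: go left to iris.
        Visit iris.
        At iris: no left child.
        At iris: go right to mint.
          Visit mint.
          At mint: no left child.
          At mint: go right to lily.
            Visit lily.
            At lily: go left to moss.
              Visit moss.
              At moss: no left child.
              At moss: go right to plum.
                plum is a leaf — visit plum.
            At lily: no right child.
      At poppy: no right child.
    At teak: no right child.
Full pre-order sequence: ivy, fig, sage, fern, teak, poppy, iris, mint, lily, moss, plum.

poppy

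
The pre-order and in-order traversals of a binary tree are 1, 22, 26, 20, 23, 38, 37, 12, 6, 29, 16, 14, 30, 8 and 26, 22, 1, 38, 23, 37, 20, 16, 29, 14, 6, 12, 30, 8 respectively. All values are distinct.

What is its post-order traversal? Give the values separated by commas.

The first element of pre-order is the root; it splits in-order into left and right subtrees.
Root 1: left subtree has 2 nodes {26, 22}, right has 11 {38, 23, 37, 20, 16, 29, 14, 6, 12, 30, 8}.
  Root 22: left subtree has 1 node {26}, right has 0 { }.
  Root 20: left subtree has 3 nodes {38, 23, 37}, right has 7 {16, 29, 14, 6, 12, 30, 8}.
    Root 23: left subtree has 1 node {38}, right has 1 {37}.
    Root 12: left subtree has 4 nodes {16, 29, 14, 6}, right has 2 {30, 8}.
      Root 6: left subtree has 3 nodes {16, 29, 14}, right has 0 { }.
        Root 29: left subtree has 1 node {16}, right has 1 {14}.
      Root 30: left subtree has 0 nodes { }, right has 1 {8}.

26, 22, 38, 37, 23, 16, 14, 29, 6, 8, 30, 12, 20, 1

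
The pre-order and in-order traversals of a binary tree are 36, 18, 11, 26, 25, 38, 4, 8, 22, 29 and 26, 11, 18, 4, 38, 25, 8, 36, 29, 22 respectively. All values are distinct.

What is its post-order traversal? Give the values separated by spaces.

The first element of pre-order is the root; it splits in-order into left and right subtrees.
Root 36: left subtree has 7 nodes {26, 11, 18, 4, 38, 25, 8}, right has 2 {29, 22}.
  Root 18: left subtree has 2 nodes {26, 11}, right has 4 {4, 38, 25, 8}.
    Root 11: left subtree has 1 node {26}, right has 0 { }.
    Root 25: left subtree has 2 nodes {4, 38}, right has 1 {8}.
      Root 38: left subtree has 1 node {4}, right has 0 { }.
  Root 22: left subtree has 1 node {29}, right has 0 { }.

26 11 4 38 8 25 18 29 22 36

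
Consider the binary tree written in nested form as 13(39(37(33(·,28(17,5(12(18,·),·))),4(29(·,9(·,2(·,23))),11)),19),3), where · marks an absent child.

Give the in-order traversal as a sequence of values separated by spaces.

33 17 28 18 12 5 37 29 9 2 23 4 11 39 19 13 3

In-order visits the left subtree, then the node, then the right subtree.
At 13: go left to 39.
  At 39: go left to 37.
    At 37: go left to 33.
      At 33: no left child.
      Visit 33.
      At 33: go right to 28.
        At 28: go left to 17.
          17 is a leaf — visit 17.
        Visit 28.
        At 28: go right to 5.
          At 5: go left to 12.
            At 12: go left to 18.
              18 is a leaf — visit 18.
            Visit 12.
            At 12: no right child.
          Visit 5.
          At 5: no right child.
    Visit 37.
    At 37: go right to 4.
      At 4: go left to 29.
        At 29: no left child.
        Visit 29.
        At 29: go right to 9.
          At 9: no left child.
          Visit 9.
          At 9: go right to 2.
            At 2: no left child.
            Visit 2.
            At 2: go right to 23.
              23 is a leaf — visit 23.
      Visit 4.
      At 4: go right to 11.
        11 is a leaf — visit 11.
  Visit 39.
  At 39: go right to 19.
    19 is a leaf — visit 19.
Visit 13.
At 13: go right to 3.
  3 is a leaf — visit 3.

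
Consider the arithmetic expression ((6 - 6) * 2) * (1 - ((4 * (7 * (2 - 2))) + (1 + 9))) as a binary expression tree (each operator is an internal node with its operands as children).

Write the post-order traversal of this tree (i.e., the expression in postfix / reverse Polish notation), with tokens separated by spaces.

Post-order on an expression tree gives postfix notation: for each operator, emit left operand, right operand, then the operator.

6 6 - 2 * 1 4 7 2 2 - * * 1 9 + + - *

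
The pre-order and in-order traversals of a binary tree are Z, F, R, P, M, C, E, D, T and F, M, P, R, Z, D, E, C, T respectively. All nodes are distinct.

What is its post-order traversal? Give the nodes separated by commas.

M, P, R, F, D, E, T, C, Z

The first element of pre-order is the root; it splits in-order into left and right subtrees.
Root Z: left subtree has 4 nodes {F, M, P, R}, right has 4 {D, E, C, T}.
  Root F: left subtree has 0 nodes { }, right has 3 {M, P, R}.
    Root R: left subtree has 2 nodes {M, P}, right has 0 { }.
      Root P: left subtree has 1 node {M}, right has 0 { }.
  Root C: left subtree has 2 nodes {D, E}, right has 1 {T}.
    Root E: left subtree has 1 node {D}, right has 0 { }.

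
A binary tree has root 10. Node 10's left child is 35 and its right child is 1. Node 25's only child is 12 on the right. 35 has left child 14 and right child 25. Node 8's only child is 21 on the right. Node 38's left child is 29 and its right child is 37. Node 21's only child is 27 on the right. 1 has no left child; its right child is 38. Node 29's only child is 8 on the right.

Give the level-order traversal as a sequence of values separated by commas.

Level-order visits nodes level by level from the root, left to right within each level.
Level 0: 10
Level 1: 35, 1
Level 2: 14, 25, 38
Level 3: 12, 29, 37
Level 4: 8
Level 5: 21
Level 6: 27

10, 35, 1, 14, 25, 38, 12, 29, 37, 8, 21, 27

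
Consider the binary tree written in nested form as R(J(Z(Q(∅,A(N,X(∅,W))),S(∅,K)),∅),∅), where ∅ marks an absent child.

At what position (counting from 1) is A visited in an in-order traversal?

In-order visits the left subtree, then the node, then the right subtree.
At R: go left to J.
  At J: go left to Z.
    At Z: go left to Q.
      At Q: no left child.
      Visit Q.
      At Q: go right to A.
        At A: go left to N.
          N is a leaf — visit N.
        Visit A.
        At A: go right to X.
          At X: no left child.
          Visit X.
          At X: go right to W.
            W is a leaf — visit W.
    Visit Z.
    At Z: go right to S.
      At S: no left child.
      Visit S.
      At S: go right to K.
        K is a leaf — visit K.
  Visit J.
  At J: no right child.
Visit R.
At R: no right child.
Full in-order sequence: Q, N, A, X, W, Z, S, K, J, R.

3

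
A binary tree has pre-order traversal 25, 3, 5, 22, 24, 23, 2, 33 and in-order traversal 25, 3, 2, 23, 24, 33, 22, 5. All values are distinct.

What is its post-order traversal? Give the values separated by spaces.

The first element of pre-order is the root; it splits in-order into left and right subtrees.
Root 25: left subtree has 0 nodes { }, right has 7 {3, 2, 23, 24, 33, 22, 5}.
  Root 3: left subtree has 0 nodes { }, right has 6 {2, 23, 24, 33, 22, 5}.
    Root 5: left subtree has 5 nodes {2, 23, 24, 33, 22}, right has 0 { }.
      Root 22: left subtree has 4 nodes {2, 23, 24, 33}, right has 0 { }.
        Root 24: left subtree has 2 nodes {2, 23}, right has 1 {33}.
          Root 23: left subtree has 1 node {2}, right has 0 { }.

2 23 33 24 22 5 3 25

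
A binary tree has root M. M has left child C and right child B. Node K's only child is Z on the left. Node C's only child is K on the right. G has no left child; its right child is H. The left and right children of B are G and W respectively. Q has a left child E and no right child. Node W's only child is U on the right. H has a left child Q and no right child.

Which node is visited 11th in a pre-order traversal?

U

Pre-order visits the node, then its left subtree, then its right subtree.
Visit M.
At M: go left to C.
  Visit C.
  At C: no left child.
  At C: go right to K.
    Visit K.
    At K: go left to Z.
      Z is a leaf — visit Z.
    At K: no right child.
At M: go right to B.
  Visit B.
  At B: go left to G.
    Visit G.
    At G: no left child.
    At G: go right to H.
      Visit H.
      At H: go left to Q.
        Visit Q.
        At Q: go left to E.
          E is a leaf — visit E.
        At Q: no right child.
      At H: no right child.
  At B: go right to W.
    Visit W.
    At W: no left child.
    At W: go right to U.
      U is a leaf — visit U.
Full pre-order sequence: M, C, K, Z, B, G, H, Q, E, W, U.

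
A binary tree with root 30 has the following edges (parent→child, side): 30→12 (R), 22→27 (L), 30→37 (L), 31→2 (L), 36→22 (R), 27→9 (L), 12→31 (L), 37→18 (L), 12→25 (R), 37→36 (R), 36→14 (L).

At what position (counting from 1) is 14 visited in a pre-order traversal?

Pre-order visits the node, then its left subtree, then its right subtree.
Visit 30.
At 30: go left to 37.
  Visit 37.
  At 37: go left to 18.
    18 is a leaf — visit 18.
  At 37: go right to 36.
    Visit 36.
    At 36: go left to 14.
      14 is a leaf — visit 14.
    At 36: go right to 22.
      Visit 22.
      At 22: go left to 27.
        Visit 27.
        At 27: go left to 9.
          9 is a leaf — visit 9.
        At 27: no right child.
      At 22: no right child.
At 30: go right to 12.
  Visit 12.
  At 12: go left to 31.
    Visit 31.
    At 31: go left to 2.
      2 is a leaf — visit 2.
    At 31: no right child.
  At 12: go right to 25.
    25 is a leaf — visit 25.
Full pre-order sequence: 30, 37, 18, 36, 14, 22, 27, 9, 12, 31, 2, 25.

5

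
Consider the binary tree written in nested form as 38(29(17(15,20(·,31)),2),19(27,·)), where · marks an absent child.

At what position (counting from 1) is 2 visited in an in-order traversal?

6

In-order visits the left subtree, then the node, then the right subtree.
At 38: go left to 29.
  At 29: go left to 17.
    At 17: go left to 15.
      15 is a leaf — visit 15.
    Visit 17.
    At 17: go right to 20.
      At 20: no left child.
      Visit 20.
      At 20: go right to 31.
        31 is a leaf — visit 31.
  Visit 29.
  At 29: go right to 2.
    2 is a leaf — visit 2.
Visit 38.
At 38: go right to 19.
  At 19: go left to 27.
    27 is a leaf — visit 27.
  Visit 19.
  At 19: no right child.
Full in-order sequence: 15, 17, 20, 31, 29, 2, 38, 27, 19.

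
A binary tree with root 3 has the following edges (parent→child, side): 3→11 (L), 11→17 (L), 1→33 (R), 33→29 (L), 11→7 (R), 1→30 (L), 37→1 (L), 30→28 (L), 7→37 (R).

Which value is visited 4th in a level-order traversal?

7

Level-order visits nodes level by level from the root, left to right within each level.
Level 0: 3
Level 1: 11
Level 2: 17, 7
Level 3: 37
Level 4: 1
Level 5: 30, 33
Level 6: 28, 29
Full level-order sequence: 3, 11, 17, 7, 37, 1, 30, 33, 28, 29.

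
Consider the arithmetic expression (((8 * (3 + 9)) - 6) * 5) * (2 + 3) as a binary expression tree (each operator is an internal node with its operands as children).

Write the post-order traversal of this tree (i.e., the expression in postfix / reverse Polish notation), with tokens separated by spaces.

Post-order on an expression tree gives postfix notation: for each operator, emit left operand, right operand, then the operator.

8 3 9 + * 6 - 5 * 2 3 + *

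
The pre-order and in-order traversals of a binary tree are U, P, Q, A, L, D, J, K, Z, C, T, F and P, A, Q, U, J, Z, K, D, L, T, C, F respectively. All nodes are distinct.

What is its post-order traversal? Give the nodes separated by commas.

A, Q, P, Z, K, J, D, T, F, C, L, U

The first element of pre-order is the root; it splits in-order into left and right subtrees.
Root U: left subtree has 3 nodes {P, A, Q}, right has 8 {J, Z, K, D, L, T, C, F}.
  Root P: left subtree has 0 nodes { }, right has 2 {A, Q}.
    Root Q: left subtree has 1 node {A}, right has 0 { }.
  Root L: left subtree has 4 nodes {J, Z, K, D}, right has 3 {T, C, F}.
    Root D: left subtree has 3 nodes {J, Z, K}, right has 0 { }.
      Root J: left subtree has 0 nodes { }, right has 2 {Z, K}.
        Root K: left subtree has 1 node {Z}, right has 0 { }.
    Root C: left subtree has 1 node {T}, right has 1 {F}.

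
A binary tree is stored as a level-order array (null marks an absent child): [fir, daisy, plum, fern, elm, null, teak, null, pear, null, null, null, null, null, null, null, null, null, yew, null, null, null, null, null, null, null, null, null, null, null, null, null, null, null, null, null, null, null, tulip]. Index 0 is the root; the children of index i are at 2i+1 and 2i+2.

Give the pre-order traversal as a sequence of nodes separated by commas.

fir, daisy, fern, pear, yew, tulip, elm, plum, teak

Pre-order visits the node, then its left subtree, then its right subtree.
Visit fir.
At fir: go left to daisy.
  Visit daisy.
  At daisy: go left to fern.
    Visit fern.
    At fern: no left child.
    At fern: go right to pear.
      Visit pear.
      At pear: no left child.
      At pear: go right to yew.
        Visit yew.
        At yew: no left child.
        At yew: go right to tulip.
          tulip is a leaf — visit tulip.
  At daisy: go right to elm.
    elm is a leaf — visit elm.
At fir: go right to plum.
  Visit plum.
  At plum: no left child.
  At plum: go right to teak.
    teak is a leaf — visit teak.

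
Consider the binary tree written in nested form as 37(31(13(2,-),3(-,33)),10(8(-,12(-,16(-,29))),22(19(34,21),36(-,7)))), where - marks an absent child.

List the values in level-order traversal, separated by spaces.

37 31 10 13 3 8 22 2 33 12 19 36 16 34 21 7 29

Level-order visits nodes level by level from the root, left to right within each level.
Level 0: 37
Level 1: 31, 10
Level 2: 13, 3, 8, 22
Level 3: 2, 33, 12, 19, 36
Level 4: 16, 34, 21, 7
Level 5: 29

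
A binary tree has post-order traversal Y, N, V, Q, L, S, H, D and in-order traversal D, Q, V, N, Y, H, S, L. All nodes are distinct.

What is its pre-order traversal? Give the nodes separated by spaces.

The last element of post-order is the root; it splits in-order into left and right subtrees.
Root D: left subtree has 0 nodes { }, right has 7 {Q, V, N, Y, H, S, L}.
  Root H: left subtree has 4 nodes {Q, V, N, Y}, right has 2 {S, L}.
    Root Q: left subtree has 0 nodes { }, right has 3 {V, N, Y}.
      Root V: left subtree has 0 nodes { }, right has 2 {N, Y}.
        Root N: left subtree has 0 nodes { }, right has 1 {Y}.
    Root S: left subtree has 0 nodes { }, right has 1 {L}.

D H Q V N Y S L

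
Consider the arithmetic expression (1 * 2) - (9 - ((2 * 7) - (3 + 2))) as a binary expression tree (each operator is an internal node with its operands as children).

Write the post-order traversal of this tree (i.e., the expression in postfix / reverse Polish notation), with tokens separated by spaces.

Post-order on an expression tree gives postfix notation: for each operator, emit left operand, right operand, then the operator.

1 2 * 9 2 7 * 3 2 + - - -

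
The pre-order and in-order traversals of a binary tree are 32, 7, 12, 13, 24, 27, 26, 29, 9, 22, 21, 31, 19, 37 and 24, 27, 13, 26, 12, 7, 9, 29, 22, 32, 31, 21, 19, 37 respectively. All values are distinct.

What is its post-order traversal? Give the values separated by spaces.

27 24 26 13 12 9 22 29 7 31 37 19 21 32

The first element of pre-order is the root; it splits in-order into left and right subtrees.
Root 32: left subtree has 9 nodes {24, 27, 13, 26, 12, 7, 9, 29, 22}, right has 4 {31, 21, 19, 37}.
  Root 7: left subtree has 5 nodes {24, 27, 13, 26, 12}, right has 3 {9, 29, 22}.
    Root 12: left subtree has 4 nodes {24, 27, 13, 26}, right has 0 { }.
      Root 13: left subtree has 2 nodes {24, 27}, right has 1 {26}.
        Root 24: left subtree has 0 nodes { }, right has 1 {27}.
    Root 29: left subtree has 1 node {9}, right has 1 {22}.
  Root 21: left subtree has 1 node {31}, right has 2 {19, 37}.
    Root 19: left subtree has 0 nodes { }, right has 1 {37}.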